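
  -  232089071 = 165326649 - 397415720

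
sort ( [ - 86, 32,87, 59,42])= [ - 86, 32, 42,59, 87]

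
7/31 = 7/31 = 0.23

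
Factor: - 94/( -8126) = 17^( - 1 )*47^1*239^( - 1)= 47/4063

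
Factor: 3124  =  2^2 * 11^1*71^1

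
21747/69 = 7249/23 = 315.17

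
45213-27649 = 17564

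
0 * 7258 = 0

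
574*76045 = 43649830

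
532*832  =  442624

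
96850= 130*745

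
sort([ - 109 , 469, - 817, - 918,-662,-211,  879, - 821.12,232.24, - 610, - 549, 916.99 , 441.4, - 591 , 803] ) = [ - 918,- 821.12 , - 817 , - 662, - 610 , - 591, - 549, - 211, - 109,  232.24 , 441.4,469,803,879,916.99]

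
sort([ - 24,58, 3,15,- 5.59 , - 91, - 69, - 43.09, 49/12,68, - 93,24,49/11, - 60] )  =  [-93,  -  91,-69,  -  60, - 43.09, - 24, - 5.59,3, 49/12,49/11 , 15,24,58, 68 ]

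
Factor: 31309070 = 2^1* 5^1*13^1*17^1*31^1*457^1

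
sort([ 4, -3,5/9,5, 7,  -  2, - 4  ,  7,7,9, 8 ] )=[ - 4, - 3, - 2,5/9,  4,5,7 , 7, 7,8, 9]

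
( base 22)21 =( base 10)45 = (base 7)63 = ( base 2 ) 101101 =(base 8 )55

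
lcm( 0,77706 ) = 0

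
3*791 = 2373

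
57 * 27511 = 1568127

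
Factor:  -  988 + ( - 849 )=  - 11^1*167^1=- 1837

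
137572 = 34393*4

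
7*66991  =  468937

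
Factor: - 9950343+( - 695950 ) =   -  7^1*853^1*1783^1 = -  10646293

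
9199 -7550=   1649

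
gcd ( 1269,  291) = 3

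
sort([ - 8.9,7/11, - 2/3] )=[ - 8.9, - 2/3,7/11 ] 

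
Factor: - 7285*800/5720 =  - 2^2*5^2  *11^(  -  1 )*13^( -1 )  *  31^1*47^1 = - 145700/143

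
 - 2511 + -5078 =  - 7589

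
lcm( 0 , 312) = 0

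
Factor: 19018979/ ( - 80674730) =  - 2^( - 1 )*5^( - 1 )* 7^1*443^(-1 )*18211^( - 1)*2716997^1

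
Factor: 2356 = 2^2 * 19^1*31^1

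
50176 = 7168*7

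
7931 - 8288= -357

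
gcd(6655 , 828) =1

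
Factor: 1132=2^2 *283^1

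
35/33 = 1 + 2/33 = 1.06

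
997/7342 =997/7342  =  0.14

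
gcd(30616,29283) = 43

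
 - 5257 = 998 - 6255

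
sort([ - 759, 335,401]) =[  -  759, 335,401]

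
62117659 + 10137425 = 72255084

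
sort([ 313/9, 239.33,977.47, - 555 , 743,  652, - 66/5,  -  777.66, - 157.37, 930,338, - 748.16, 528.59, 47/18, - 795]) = [ - 795, - 777.66, - 748.16, - 555, - 157.37, - 66/5, 47/18,313/9,239.33,  338, 528.59, 652, 743, 930,  977.47 ]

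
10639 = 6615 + 4024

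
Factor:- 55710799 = - 55710799^1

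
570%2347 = 570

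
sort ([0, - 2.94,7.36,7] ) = [-2.94,0, 7,7.36 ] 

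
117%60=57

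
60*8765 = 525900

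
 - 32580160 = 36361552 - 68941712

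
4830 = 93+4737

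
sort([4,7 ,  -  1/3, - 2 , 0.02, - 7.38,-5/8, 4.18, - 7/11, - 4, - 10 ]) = [ - 10, - 7.38, - 4,  -  2, - 7/11, - 5/8, - 1/3,0.02,4 , 4.18, 7]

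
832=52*16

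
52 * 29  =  1508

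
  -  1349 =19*( - 71)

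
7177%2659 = 1859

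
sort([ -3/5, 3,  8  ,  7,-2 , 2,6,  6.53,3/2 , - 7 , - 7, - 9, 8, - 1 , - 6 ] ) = [ - 9, -7 , - 7, - 6,-2, - 1, - 3/5, 3/2,2,3,6 , 6.53, 7,8, 8]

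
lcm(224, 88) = 2464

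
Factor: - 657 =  - 3^2 * 73^1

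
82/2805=82/2805 =0.03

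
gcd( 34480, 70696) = 8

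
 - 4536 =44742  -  49278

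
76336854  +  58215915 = 134552769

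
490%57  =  34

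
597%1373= 597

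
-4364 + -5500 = - 9864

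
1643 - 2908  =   - 1265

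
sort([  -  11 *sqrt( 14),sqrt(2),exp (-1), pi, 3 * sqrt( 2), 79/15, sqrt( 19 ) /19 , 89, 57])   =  [ - 11*sqrt(14) , sqrt( 19 ) /19, exp( - 1),sqrt(2),pi,3*sqrt( 2 ), 79/15, 57, 89]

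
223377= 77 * 2901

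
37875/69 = 548+21/23 = 548.91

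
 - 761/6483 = - 761/6483 = - 0.12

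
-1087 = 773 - 1860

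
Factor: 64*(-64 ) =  - 4096 = - 2^12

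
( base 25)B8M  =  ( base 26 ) ACP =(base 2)1101110111001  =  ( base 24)C7H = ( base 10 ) 7097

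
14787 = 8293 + 6494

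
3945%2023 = 1922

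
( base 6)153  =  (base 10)69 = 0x45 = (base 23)30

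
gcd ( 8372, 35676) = 4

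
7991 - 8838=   - 847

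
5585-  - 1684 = 7269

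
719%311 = 97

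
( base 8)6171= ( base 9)4337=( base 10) 3193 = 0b110001111001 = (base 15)E2D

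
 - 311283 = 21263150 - 21574433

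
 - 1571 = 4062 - 5633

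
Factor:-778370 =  - 2^1*5^1*277^1 * 281^1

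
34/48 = 17/24 = 0.71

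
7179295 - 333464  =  6845831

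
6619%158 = 141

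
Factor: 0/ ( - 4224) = 0^1= 0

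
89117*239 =21298963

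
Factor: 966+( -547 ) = 419 = 419^1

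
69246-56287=12959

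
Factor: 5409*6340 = 2^2* 3^2*5^1* 317^1  *601^1 = 34293060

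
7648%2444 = 316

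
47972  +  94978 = 142950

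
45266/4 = 11316 + 1/2 = 11316.50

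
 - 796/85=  - 10+54/85  =  - 9.36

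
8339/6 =1389 + 5/6= 1389.83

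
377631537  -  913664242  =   - 536032705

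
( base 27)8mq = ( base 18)11G8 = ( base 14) 24CC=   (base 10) 6452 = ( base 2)1100100110100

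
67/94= 67/94 = 0.71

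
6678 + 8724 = 15402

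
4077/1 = 4077 = 4077.00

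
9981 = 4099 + 5882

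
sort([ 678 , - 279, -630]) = [ - 630, - 279, 678 ] 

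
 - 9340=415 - 9755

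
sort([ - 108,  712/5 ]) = [ - 108 , 712/5] 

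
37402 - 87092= -49690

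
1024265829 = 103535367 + 920730462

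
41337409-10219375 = 31118034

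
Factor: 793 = 13^1*61^1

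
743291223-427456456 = 315834767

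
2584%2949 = 2584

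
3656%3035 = 621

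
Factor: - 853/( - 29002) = 2^( -1)*17^ ( - 1) = 1/34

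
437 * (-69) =- 30153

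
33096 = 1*33096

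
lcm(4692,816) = 18768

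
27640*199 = 5500360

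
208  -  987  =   - 779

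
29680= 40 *742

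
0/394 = 0 = 0.00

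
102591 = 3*34197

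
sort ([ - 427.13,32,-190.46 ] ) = [-427.13 ,-190.46,32] 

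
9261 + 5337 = 14598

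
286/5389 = 286/5389 = 0.05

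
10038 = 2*5019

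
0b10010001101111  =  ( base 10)9327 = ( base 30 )aar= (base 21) 1033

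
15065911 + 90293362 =105359273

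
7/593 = 7/593 = 0.01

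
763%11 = 4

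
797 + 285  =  1082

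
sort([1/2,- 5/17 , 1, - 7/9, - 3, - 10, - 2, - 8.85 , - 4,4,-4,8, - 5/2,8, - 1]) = [ - 10, - 8.85,- 4, - 4, - 3, - 5/2,-2,-1, -7/9,- 5/17,  1/2,1 , 4, 8,8]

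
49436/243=203 + 107/243 = 203.44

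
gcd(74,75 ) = 1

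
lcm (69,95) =6555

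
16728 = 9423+7305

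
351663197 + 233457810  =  585121007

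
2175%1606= 569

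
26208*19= 497952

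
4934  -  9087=- 4153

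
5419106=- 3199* ( -1694) 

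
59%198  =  59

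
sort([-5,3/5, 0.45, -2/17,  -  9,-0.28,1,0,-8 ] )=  [- 9, - 8, - 5, -0.28,-2/17,  0,  0.45,3/5,1]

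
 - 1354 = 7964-9318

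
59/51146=59/51146= 0.00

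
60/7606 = 30/3803= 0.01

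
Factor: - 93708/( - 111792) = 2^( - 2)*3^1*17^( - 1) * 19^1 = 57/68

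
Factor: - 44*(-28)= 2^4*7^1*11^1 = 1232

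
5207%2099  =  1009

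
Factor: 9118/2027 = 2^1*47^1 * 97^1*2027^(  -  1 )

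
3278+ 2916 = 6194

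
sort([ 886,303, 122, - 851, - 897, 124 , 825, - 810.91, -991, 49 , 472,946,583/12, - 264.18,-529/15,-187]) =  [  -  991, - 897, -851, - 810.91, - 264.18 , - 187,-529/15, 583/12, 49, 122, 124, 303, 472  ,  825, 886, 946 ]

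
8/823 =8/823 = 0.01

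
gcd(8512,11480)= 56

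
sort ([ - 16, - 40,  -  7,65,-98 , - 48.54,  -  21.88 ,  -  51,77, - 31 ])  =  [ - 98, - 51, - 48.54, - 40,-31, - 21.88, - 16,-7, 65,77]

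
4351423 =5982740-1631317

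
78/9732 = 13/1622 = 0.01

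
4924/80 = 61 + 11/20 = 61.55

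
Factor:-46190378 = -2^1*13^1 * 47^1*37799^1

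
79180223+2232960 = 81413183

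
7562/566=13 + 102/283 = 13.36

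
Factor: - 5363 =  - 31^1 * 173^1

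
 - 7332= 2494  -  9826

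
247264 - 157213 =90051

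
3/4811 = 3/4811 = 0.00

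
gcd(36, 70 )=2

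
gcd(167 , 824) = 1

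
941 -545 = 396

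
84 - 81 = 3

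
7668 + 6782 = 14450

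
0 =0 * 1288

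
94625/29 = 3262 + 27/29  =  3262.93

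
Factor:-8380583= - 677^1*12379^1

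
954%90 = 54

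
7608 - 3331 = 4277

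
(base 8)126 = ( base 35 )2G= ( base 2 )1010110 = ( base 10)86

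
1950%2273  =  1950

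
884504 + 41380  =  925884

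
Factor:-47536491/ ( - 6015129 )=53^(  -  1 )*1229^1*12893^1*37831^( - 1 ) = 15845497/2005043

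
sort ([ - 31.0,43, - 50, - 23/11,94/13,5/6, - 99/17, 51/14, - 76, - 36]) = [ - 76, - 50,-36, -31.0, - 99/17, - 23/11 , 5/6,51/14,94/13,43 ] 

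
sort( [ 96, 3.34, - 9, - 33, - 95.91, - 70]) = [ - 95.91, - 70 , - 33,-9,3.34,96]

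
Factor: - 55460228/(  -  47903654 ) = 27730114/23951827 = 2^1*17^(  -  1)*197^1  *457^(-1) * 3083^( - 1)*70381^1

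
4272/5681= 4272/5681 = 0.75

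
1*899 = 899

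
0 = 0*245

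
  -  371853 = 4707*( - 79 ) 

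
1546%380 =26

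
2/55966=1/27983 = 0.00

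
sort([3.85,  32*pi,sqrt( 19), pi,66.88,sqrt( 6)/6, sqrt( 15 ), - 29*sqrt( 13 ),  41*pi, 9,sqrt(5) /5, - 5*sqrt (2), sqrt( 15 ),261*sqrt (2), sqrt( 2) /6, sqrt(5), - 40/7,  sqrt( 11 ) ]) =[ - 29* sqrt(13), - 5*sqrt(2 ), - 40/7 , sqrt ( 2) /6,sqrt ( 6) /6,sqrt(5) /5 , sqrt(5),pi,sqrt(11 ),3.85,  sqrt ( 15),sqrt( 15), sqrt(19 ),9 , 66.88,32*pi, 41*pi,261*sqrt(2 ) ]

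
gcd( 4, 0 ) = 4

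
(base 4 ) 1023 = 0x4B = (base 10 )75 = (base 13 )5a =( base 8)113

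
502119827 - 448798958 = 53320869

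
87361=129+87232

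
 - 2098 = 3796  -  5894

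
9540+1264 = 10804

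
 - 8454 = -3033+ - 5421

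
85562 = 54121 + 31441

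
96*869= 83424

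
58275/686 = 84 + 93/98 = 84.95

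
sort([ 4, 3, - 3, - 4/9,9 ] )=[ - 3, - 4/9,3, 4 , 9]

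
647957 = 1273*509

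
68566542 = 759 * 90338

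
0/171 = 0 = 0.00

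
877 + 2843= 3720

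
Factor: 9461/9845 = 5^( - 1 )*11^( - 1)*179^ ( - 1)  *  9461^1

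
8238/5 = 8238/5 = 1647.60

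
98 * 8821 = 864458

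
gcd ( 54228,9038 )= 9038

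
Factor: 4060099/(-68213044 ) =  - 2^(  -  2) *17^( - 1) *61^1*101^1*659^1*1003133^ (-1)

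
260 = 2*130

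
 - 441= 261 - 702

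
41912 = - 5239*(- 8)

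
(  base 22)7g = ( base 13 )101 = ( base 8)252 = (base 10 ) 170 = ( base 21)82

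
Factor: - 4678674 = - 2^1 * 3^1 *7^1*11^1*13^1 * 19^1*41^1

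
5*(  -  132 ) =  - 660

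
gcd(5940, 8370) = 270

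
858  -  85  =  773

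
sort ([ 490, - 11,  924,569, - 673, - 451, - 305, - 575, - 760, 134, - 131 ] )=[ - 760,- 673, - 575, - 451, - 305, - 131, - 11 , 134 , 490, 569, 924 ] 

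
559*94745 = 52962455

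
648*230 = 149040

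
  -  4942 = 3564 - 8506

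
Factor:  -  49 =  -7^2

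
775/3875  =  1/5 = 0.20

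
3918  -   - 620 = 4538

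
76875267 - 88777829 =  - 11902562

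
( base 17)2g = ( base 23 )24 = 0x32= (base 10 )50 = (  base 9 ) 55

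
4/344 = 1/86=0.01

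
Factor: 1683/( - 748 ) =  - 9/4 = -  2^( - 2 )*3^2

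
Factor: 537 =3^1*179^1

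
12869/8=1608 + 5/8 = 1608.62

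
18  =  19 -1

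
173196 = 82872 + 90324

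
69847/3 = 23282 + 1/3 = 23282.33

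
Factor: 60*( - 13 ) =  -  780 = - 2^2 *3^1*5^1*13^1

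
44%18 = 8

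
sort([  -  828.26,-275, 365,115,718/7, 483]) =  [-828.26,-275, 718/7,115, 365, 483] 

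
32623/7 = 32623/7= 4660.43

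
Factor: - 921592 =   -  2^3*7^2*2351^1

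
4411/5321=4411/5321 = 0.83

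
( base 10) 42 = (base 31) 1b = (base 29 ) 1d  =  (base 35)17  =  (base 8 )52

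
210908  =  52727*4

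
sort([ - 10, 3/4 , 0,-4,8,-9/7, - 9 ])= [ - 10 ,-9,-4, - 9/7 , 0,3/4, 8] 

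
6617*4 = 26468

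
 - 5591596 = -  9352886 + 3761290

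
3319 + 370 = 3689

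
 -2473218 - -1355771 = - 1117447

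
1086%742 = 344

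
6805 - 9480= -2675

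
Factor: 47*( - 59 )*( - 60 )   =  166380 = 2^2 * 3^1*5^1*47^1 * 59^1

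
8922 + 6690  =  15612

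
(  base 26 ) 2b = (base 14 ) 47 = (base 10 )63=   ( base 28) 27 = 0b111111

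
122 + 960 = 1082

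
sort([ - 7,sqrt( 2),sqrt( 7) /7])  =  [ - 7, sqrt(7) /7 , sqrt( 2)]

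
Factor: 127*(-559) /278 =-70993/278 = -2^ ( - 1) *13^1*43^1*127^1*139^ (-1)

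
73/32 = 73/32  =  2.28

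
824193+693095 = 1517288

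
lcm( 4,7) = 28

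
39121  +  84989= 124110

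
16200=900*18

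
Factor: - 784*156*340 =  - 2^8*3^1*5^1*7^2*13^1*17^1  =  - 41583360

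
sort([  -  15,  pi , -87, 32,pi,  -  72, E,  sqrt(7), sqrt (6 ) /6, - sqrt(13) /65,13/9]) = [-87,  -  72, - 15, -sqrt( 13) /65, sqrt( 6)/6, 13/9,sqrt(7),E,pi,pi,32]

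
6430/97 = 6430/97 = 66.29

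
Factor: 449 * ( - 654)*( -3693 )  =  1084434678= 2^1*3^2*109^1*449^1* 1231^1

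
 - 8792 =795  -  9587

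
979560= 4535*216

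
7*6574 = 46018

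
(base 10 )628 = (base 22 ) 16C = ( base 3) 212021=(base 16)274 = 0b1001110100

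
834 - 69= 765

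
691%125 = 66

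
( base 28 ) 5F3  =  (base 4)1003313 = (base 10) 4343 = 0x10f7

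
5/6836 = 5/6836 = 0.00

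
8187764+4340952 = 12528716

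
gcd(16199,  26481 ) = 97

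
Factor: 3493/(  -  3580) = - 2^ ( - 2 )*5^ ( -1)* 7^1*  179^( - 1 )*499^1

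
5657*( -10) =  - 56570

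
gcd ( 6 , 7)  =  1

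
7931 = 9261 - 1330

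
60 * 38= 2280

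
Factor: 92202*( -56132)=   -  5175482664 = - 2^3 * 3^1*11^2*127^1*14033^1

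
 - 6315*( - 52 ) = 328380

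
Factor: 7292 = 2^2  *1823^1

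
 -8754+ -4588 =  - 13342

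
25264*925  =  23369200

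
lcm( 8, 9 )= 72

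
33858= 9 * 3762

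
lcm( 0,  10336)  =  0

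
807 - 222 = 585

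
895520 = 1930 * 464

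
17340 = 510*34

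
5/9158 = 5/9158 = 0.00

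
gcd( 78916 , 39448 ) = 4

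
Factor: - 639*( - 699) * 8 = 2^3*3^3*71^1*233^1 = 3573288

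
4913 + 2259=7172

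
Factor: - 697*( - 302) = 2^1*17^1*41^1*151^1  =  210494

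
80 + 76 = 156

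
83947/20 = 83947/20 = 4197.35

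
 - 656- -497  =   - 159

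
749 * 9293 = 6960457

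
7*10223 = 71561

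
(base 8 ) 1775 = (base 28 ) 18d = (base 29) 166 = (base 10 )1021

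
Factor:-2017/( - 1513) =17^( - 1 ) * 89^(-1 ) * 2017^1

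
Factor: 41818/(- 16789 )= -406/163 = - 2^1*7^1* 29^1*163^( - 1) 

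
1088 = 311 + 777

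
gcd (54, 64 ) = 2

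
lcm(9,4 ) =36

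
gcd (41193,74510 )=1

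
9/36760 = 9/36760 = 0.00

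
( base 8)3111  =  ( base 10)1609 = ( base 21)3dd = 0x649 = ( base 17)59b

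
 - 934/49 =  - 934/49 = - 19.06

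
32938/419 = 78 + 256/419 = 78.61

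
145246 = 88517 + 56729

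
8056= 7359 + 697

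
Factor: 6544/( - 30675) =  - 2^4*3^(-1)*5^ ( - 2 ) = - 16/75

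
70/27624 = 35/13812=0.00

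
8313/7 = 1187 + 4/7 = 1187.57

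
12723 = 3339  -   - 9384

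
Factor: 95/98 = 2^(-1)*5^1*7^(  -  2 )*19^1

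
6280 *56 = 351680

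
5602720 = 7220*776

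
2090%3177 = 2090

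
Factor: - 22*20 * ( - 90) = 39600 = 2^4*3^2 * 5^2 * 11^1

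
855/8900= 171/1780=0.10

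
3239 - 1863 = 1376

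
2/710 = 1/355 = 0.00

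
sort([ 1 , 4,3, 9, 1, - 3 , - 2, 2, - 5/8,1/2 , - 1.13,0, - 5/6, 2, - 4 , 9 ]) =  [ - 4, - 3, - 2, - 1.13, - 5/6, - 5/8,0,1/2, 1,  1, 2, 2,  3,4, 9,9]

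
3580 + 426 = 4006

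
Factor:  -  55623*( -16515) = 918613845  =  3^3*5^1*367^1*18541^1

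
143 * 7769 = 1110967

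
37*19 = 703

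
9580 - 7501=2079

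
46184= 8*5773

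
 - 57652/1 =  - 57652 = - 57652.00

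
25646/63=407 + 5/63 = 407.08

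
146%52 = 42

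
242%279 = 242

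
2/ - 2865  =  -2/2865 = -0.00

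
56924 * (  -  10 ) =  - 569240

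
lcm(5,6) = 30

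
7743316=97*79828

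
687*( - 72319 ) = - 49683153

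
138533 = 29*4777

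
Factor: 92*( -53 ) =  - 4876 = - 2^2*23^1*53^1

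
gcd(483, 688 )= 1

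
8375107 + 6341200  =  14716307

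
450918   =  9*50102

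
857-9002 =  - 8145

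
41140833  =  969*42457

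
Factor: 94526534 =2^1*113^1*418259^1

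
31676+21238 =52914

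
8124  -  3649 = 4475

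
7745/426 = 18 +77/426 = 18.18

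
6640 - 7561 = -921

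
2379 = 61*39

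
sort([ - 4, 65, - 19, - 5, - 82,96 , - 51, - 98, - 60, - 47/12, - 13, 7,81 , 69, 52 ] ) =[  -  98, - 82, - 60, - 51, - 19, - 13, - 5, - 4, - 47/12,7,52,65, 69,81, 96]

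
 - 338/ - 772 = 169/386=0.44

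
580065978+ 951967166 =1532033144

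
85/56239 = 85/56239   =  0.00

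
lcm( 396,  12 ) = 396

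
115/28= 115/28=4.11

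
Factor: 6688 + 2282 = 2^1 * 3^1*5^1*13^1*23^1 = 8970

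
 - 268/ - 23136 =67/5784 = 0.01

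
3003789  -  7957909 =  - 4954120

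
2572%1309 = 1263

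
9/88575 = 3/29525=0.00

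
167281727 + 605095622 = 772377349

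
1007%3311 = 1007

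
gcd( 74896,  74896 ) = 74896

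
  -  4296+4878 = 582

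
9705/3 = 3235  =  3235.00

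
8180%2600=380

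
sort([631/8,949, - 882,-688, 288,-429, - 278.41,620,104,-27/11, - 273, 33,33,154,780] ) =[ - 882,-688, - 429, - 278.41, - 273, - 27/11,33,33,631/8, 104,154 , 288, 620,780,949] 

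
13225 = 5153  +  8072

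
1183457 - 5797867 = -4614410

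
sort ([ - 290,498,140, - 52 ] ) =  [ - 290 ,  -  52, 140,498 ] 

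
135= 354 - 219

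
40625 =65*625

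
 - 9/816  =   - 3/272 =- 0.01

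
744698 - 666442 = 78256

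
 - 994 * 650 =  - 646100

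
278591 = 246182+32409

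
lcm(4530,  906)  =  4530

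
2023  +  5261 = 7284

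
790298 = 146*5413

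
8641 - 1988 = 6653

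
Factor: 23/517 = 11^( - 1 )*23^1*47^( - 1 )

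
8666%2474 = 1244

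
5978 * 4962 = 29662836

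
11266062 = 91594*123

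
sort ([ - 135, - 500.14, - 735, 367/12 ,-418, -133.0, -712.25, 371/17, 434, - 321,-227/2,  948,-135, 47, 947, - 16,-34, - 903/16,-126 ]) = [ - 735, - 712.25,-500.14,-418, -321,-135, - 135, - 133.0, - 126,-227/2,-903/16, - 34,  -  16,371/17,367/12,47, 434,947, 948]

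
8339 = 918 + 7421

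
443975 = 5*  88795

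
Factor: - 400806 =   -  2^1 * 3^2* 7^1*3181^1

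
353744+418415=772159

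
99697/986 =99697/986= 101.11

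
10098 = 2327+7771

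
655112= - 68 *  ( - 9634) 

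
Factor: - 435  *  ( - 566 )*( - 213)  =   - 52442730 = - 2^1*3^2*5^1*29^1*71^1*283^1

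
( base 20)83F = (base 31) 3ck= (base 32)36B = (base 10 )3275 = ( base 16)ccb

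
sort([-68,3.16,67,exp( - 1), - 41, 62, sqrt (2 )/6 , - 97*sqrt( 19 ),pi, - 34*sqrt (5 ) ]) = [ - 97*sqrt( 19), - 34*sqrt(5), - 68, - 41,sqrt(2)/6, exp( - 1 ) , pi, 3.16,62,67 ]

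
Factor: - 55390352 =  - 2^4*17^1*203641^1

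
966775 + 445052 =1411827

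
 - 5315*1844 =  - 9800860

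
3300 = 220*15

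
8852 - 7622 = 1230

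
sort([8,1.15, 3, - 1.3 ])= [ - 1.3,1.15,3,8]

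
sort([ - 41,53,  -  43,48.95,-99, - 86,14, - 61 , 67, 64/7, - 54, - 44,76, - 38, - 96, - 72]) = [  -  99,-96,-86, - 72, - 61, - 54, - 44, - 43, - 41, - 38,64/7, 14, 48.95,53,67,76] 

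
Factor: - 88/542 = -2^2*11^1*271^( - 1) = -  44/271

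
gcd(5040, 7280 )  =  560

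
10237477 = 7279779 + 2957698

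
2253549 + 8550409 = 10803958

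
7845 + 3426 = 11271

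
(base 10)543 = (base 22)12f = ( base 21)14I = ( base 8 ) 1037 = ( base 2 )1000011111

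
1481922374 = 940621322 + 541301052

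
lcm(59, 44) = 2596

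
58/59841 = 58/59841 = 0.00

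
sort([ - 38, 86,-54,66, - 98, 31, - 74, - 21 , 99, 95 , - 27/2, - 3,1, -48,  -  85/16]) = [ -98, - 74 , - 54, - 48 ,  -  38,- 21,-27/2, - 85/16, -3, 1,31,66 , 86,95, 99 ]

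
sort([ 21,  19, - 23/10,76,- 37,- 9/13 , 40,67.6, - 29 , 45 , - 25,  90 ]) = [ - 37,  -  29, - 25, - 23/10, - 9/13, 19,21, 40, 45,67.6, 76,90]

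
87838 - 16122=71716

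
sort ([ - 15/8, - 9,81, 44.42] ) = [ - 9, - 15/8,44.42,81] 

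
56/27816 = 7/3477 = 0.00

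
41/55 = 41/55 = 0.75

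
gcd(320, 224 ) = 32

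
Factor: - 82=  - 2^1*41^1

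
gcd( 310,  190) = 10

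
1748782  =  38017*46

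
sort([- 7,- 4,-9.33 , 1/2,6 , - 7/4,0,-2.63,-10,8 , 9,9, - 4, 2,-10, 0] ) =[  -  10,  -  10, -9.33, - 7,-4,- 4, - 2.63, -7/4, 0 , 0, 1/2, 2, 6, 8,9 , 9] 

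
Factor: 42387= 3^1*71^1*199^1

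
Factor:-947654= -2^1*131^1*3617^1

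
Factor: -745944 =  - 2^3*3^1*31081^1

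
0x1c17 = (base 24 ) cbf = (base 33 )6ju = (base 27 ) 9N9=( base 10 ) 7191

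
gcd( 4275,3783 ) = 3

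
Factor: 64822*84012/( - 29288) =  - 680728233/3661 =- 3^1*7^(  -  1) * 523^( - 1)*7001^1*32411^1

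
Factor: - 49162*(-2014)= 2^2 * 19^1*47^1*53^1*523^1  =  99012268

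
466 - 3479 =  - 3013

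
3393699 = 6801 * 499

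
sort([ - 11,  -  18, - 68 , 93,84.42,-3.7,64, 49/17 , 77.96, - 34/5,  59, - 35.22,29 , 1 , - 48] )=[ - 68 , - 48,-35.22, - 18, - 11,-34/5, - 3.7, 1,49/17, 29,59 , 64,  77.96,84.42, 93] 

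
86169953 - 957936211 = -871766258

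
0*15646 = 0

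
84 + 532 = 616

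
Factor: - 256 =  - 2^8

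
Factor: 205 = 5^1 * 41^1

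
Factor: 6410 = 2^1*5^1 * 641^1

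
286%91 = 13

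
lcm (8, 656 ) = 656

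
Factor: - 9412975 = -5^2*11^1*13^1*2633^1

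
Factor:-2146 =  - 2^1*29^1*37^1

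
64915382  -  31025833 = 33889549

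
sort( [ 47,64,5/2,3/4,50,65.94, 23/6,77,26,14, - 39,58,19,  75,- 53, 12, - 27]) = [ - 53,- 39, - 27, 3/4,5/2, 23/6, 12,14, 19,26 , 47,50,58,64,65.94,75,77] 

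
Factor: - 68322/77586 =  -59/67=-59^1*67^(-1 )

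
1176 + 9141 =10317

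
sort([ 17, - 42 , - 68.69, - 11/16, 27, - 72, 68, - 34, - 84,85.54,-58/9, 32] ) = [ - 84, - 72,  -  68.69, - 42, - 34, - 58/9,-11/16,17, 27 , 32,68,85.54 ] 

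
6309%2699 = 911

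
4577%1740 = 1097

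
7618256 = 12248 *622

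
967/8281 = 967/8281 = 0.12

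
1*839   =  839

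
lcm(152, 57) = 456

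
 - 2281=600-2881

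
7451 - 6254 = 1197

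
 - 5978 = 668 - 6646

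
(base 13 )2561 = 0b1010011000110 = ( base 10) 5318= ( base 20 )D5I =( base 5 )132233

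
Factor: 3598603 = 23^1*97^1*1613^1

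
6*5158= 30948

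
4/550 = 2/275 = 0.01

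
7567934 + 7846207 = 15414141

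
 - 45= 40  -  85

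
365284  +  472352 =837636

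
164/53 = 3 + 5/53 = 3.09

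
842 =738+104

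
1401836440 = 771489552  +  630346888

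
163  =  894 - 731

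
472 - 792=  - 320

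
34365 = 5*6873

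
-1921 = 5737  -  7658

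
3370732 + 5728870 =9099602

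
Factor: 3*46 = 138=2^1 *3^1*23^1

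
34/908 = 17/454 = 0.04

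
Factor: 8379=3^2*7^2*19^1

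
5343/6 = 1781/2 = 890.50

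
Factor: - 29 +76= 47^1 = 47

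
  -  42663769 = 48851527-91515296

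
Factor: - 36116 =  - 2^2*9029^1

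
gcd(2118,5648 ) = 706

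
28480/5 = 5696 = 5696.00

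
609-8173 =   -  7564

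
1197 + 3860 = 5057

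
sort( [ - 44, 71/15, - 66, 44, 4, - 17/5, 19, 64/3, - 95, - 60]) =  [ - 95, - 66,  -  60, - 44, - 17/5, 4, 71/15, 19, 64/3, 44 ] 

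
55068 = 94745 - 39677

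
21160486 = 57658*367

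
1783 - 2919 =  - 1136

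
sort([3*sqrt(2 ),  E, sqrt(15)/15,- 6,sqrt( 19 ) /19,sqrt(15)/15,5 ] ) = [-6 , sqrt( 19 ) /19,sqrt( 15)/15, sqrt(15) /15,  E, 3*sqrt( 2), 5 ]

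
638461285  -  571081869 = 67379416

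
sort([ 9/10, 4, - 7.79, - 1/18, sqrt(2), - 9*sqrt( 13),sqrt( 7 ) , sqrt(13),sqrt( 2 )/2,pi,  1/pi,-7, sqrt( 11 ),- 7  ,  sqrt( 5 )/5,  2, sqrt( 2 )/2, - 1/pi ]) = [  -  9*sqrt(13 ) , - 7.79, - 7,-7, - 1/pi, - 1/18, 1/pi,  sqrt( 5)/5 , sqrt( 2)/2,sqrt (2 )/2,9/10, sqrt(2),2, sqrt( 7 ),pi,  sqrt(11),sqrt( 13 ),4 ]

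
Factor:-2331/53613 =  - 1/23 =- 23^ ( - 1 )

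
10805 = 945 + 9860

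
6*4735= 28410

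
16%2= 0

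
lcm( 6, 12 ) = 12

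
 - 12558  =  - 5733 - 6825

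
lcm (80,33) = 2640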